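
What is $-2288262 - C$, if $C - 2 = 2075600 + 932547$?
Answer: $-5296411$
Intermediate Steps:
$C = 3008149$ ($C = 2 + \left(2075600 + 932547\right) = 2 + 3008147 = 3008149$)
$-2288262 - C = -2288262 - 3008149 = -5296411$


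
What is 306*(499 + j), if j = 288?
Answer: 240822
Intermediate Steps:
306*(499 + j) = 306*(499 + 288) = 306*787 = 240822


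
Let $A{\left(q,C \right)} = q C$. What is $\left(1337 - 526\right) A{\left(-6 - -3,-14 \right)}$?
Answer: $34062$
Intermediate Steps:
$A{\left(q,C \right)} = C q$
$\left(1337 - 526\right) A{\left(-6 - -3,-14 \right)} = \left(1337 - 526\right) \left(- 14 \left(-6 - -3\right)\right) = 811 \left(- 14 \left(-6 + 3\right)\right) = 811 \left(\left(-14\right) \left(-3\right)\right) = 811 \cdot 42 = 34062$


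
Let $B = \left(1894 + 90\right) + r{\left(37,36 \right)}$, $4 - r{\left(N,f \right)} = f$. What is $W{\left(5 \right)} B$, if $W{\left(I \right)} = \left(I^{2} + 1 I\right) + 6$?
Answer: $70272$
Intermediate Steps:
$W{\left(I \right)} = 6 + I + I^{2}$ ($W{\left(I \right)} = \left(I^{2} + I\right) + 6 = \left(I + I^{2}\right) + 6 = 6 + I + I^{2}$)
$r{\left(N,f \right)} = 4 - f$
$B = 1952$ ($B = \left(1894 + 90\right) + \left(4 - 36\right) = 1984 + \left(4 - 36\right) = 1984 - 32 = 1952$)
$W{\left(5 \right)} B = \left(6 + 5 + 5^{2}\right) 1952 = \left(6 + 5 + 25\right) 1952 = 36 \cdot 1952 = 70272$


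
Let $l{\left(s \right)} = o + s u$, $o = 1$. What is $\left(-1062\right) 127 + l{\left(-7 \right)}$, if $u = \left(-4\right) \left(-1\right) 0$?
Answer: $-134873$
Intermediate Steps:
$u = 0$ ($u = 4 \cdot 0 = 0$)
$l{\left(s \right)} = 1$ ($l{\left(s \right)} = 1 + s 0 = 1 + 0 = 1$)
$\left(-1062\right) 127 + l{\left(-7 \right)} = \left(-1062\right) 127 + 1 = -134874 + 1 = -134873$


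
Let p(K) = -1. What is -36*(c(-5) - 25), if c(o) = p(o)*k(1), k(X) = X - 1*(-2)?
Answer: 1008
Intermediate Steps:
k(X) = 2 + X (k(X) = X + 2 = 2 + X)
c(o) = -3 (c(o) = -(2 + 1) = -1*3 = -3)
-36*(c(-5) - 25) = -36*(-3 - 25) = -36*(-28) = 1008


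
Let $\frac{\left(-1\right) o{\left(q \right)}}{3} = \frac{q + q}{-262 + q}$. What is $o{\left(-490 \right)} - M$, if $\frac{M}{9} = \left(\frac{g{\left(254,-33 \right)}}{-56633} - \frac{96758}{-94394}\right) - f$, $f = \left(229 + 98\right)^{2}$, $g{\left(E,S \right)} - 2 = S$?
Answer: $\frac{483586197186511545}{502506647788} \approx 9.6235 \cdot 10^{5}$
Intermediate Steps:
$g{\left(E,S \right)} = 2 + S$
$f = 106929$ ($f = 327^{2} = 106929$)
$M = - \frac{2572277456242935}{2672907701}$ ($M = 9 \left(\left(\frac{2 - 33}{-56633} - \frac{96758}{-94394}\right) - 106929\right) = 9 \left(\left(\left(-31\right) \left(- \frac{1}{56633}\right) - - \frac{48379}{47197}\right) - 106929\right) = 9 \left(\left(\frac{31}{56633} + \frac{48379}{47197}\right) - 106929\right) = 9 \left(\frac{2741311014}{2672907701} - 106929\right) = 9 \left(- \frac{285808606249215}{2672907701}\right) = - \frac{2572277456242935}{2672907701} \approx -9.6235 \cdot 10^{5}$)
$o{\left(q \right)} = - \frac{6 q}{-262 + q}$ ($o{\left(q \right)} = - 3 \frac{q + q}{-262 + q} = - 3 \frac{2 q}{-262 + q} = - \frac{6 q}{-262 + q}$)
$o{\left(-490 \right)} - M = \left(-6\right) \left(-490\right) \frac{1}{-262 - 490} - - \frac{2572277456242935}{2672907701} = \left(-6\right) \left(-490\right) \frac{1}{-752} + \frac{2572277456242935}{2672907701} = \left(-6\right) \left(-490\right) \left(- \frac{1}{752}\right) + \frac{2572277456242935}{2672907701} = - \frac{735}{188} + \frac{2572277456242935}{2672907701} = \frac{483586197186511545}{502506647788}$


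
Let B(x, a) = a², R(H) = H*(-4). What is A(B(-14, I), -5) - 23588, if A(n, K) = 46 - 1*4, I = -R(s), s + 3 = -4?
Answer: -23546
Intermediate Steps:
s = -7 (s = -3 - 4 = -7)
R(H) = -4*H
I = -28 (I = -(-4)*(-7) = -1*28 = -28)
A(n, K) = 42 (A(n, K) = 46 - 4 = 42)
A(B(-14, I), -5) - 23588 = 42 - 23588 = -23546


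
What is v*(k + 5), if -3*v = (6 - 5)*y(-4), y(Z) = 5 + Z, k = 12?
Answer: -17/3 ≈ -5.6667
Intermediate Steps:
v = -1/3 (v = -(6 - 5)*(5 - 4)/3 = -1/3 ≈ -0.33333)
v*(k + 5) = -(12 + 5)/3 = -1/3*17 = -17/3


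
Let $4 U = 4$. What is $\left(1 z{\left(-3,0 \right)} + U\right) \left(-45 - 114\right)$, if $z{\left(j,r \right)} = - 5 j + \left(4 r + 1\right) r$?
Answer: $-2544$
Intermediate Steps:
$U = 1$ ($U = \frac{1}{4} \cdot 4 = 1$)
$z{\left(j,r \right)} = - 5 j + r \left(1 + 4 r\right)$ ($z{\left(j,r \right)} = - 5 j + \left(1 + 4 r\right) r = - 5 j + r \left(1 + 4 r\right)$)
$\left(1 z{\left(-3,0 \right)} + U\right) \left(-45 - 114\right) = \left(1 \left(0 - -15 + 4 \cdot 0^{2}\right) + 1\right) \left(-45 - 114\right) = \left(1 \left(0 + 15 + 4 \cdot 0\right) + 1\right) \left(-159\right) = \left(1 \left(0 + 15 + 0\right) + 1\right) \left(-159\right) = \left(1 \cdot 15 + 1\right) \left(-159\right) = \left(15 + 1\right) \left(-159\right) = 16 \left(-159\right) = -2544$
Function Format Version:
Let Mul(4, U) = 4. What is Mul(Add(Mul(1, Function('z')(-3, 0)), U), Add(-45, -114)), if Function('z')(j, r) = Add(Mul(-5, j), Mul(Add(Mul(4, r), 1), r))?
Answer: -2544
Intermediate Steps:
U = 1 (U = Mul(Rational(1, 4), 4) = 1)
Function('z')(j, r) = Add(Mul(-5, j), Mul(r, Add(1, Mul(4, r)))) (Function('z')(j, r) = Add(Mul(-5, j), Mul(Add(1, Mul(4, r)), r)) = Add(Mul(-5, j), Mul(r, Add(1, Mul(4, r)))))
Mul(Add(Mul(1, Function('z')(-3, 0)), U), Add(-45, -114)) = Mul(Add(Mul(1, Add(0, Mul(-5, -3), Mul(4, Pow(0, 2)))), 1), Add(-45, -114)) = Mul(Add(Mul(1, Add(0, 15, Mul(4, 0))), 1), -159) = Mul(Add(Mul(1, Add(0, 15, 0)), 1), -159) = Mul(Add(Mul(1, 15), 1), -159) = Mul(Add(15, 1), -159) = Mul(16, -159) = -2544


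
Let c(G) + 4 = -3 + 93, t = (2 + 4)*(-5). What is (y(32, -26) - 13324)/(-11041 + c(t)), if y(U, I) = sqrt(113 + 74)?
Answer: 13324/10955 - sqrt(187)/10955 ≈ 1.2150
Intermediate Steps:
y(U, I) = sqrt(187)
t = -30 (t = 6*(-5) = -30)
c(G) = 86 (c(G) = -4 + (-3 + 93) = -4 + 90 = 86)
(y(32, -26) - 13324)/(-11041 + c(t)) = (sqrt(187) - 13324)/(-11041 + 86) = (-13324 + sqrt(187))/(-10955) = (-13324 + sqrt(187))*(-1/10955) = 13324/10955 - sqrt(187)/10955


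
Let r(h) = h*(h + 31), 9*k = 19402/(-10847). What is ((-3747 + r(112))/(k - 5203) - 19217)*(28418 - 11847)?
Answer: -161774534014054174/507951871 ≈ -3.1848e+8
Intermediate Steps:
k = -19402/97623 (k = (19402/(-10847))/9 = (19402*(-1/10847))/9 = (1/9)*(-19402/10847) = -19402/97623 ≈ -0.19874)
r(h) = h*(31 + h)
((-3747 + r(112))/(k - 5203) - 19217)*(28418 - 11847) = ((-3747 + 112*(31 + 112))/(-19402/97623 - 5203) - 19217)*(28418 - 11847) = ((-3747 + 112*143)/(-507951871/97623) - 19217)*16571 = ((-3747 + 16016)*(-97623/507951871) - 19217)*16571 = (12269*(-97623/507951871) - 19217)*16571 = (-1197736587/507951871 - 19217)*16571 = -9762508841594/507951871*16571 = -161774534014054174/507951871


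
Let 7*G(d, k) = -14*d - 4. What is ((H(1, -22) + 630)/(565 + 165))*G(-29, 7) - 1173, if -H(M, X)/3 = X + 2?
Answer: -571665/511 ≈ -1118.7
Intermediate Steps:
H(M, X) = -6 - 3*X (H(M, X) = -3*(X + 2) = -3*(2 + X) = -6 - 3*X)
G(d, k) = -4/7 - 2*d (G(d, k) = (-14*d - 4)/7 = (-4 - 14*d)/7 = -4/7 - 2*d)
((H(1, -22) + 630)/(565 + 165))*G(-29, 7) - 1173 = (((-6 - 3*(-22)) + 630)/(565 + 165))*(-4/7 - 2*(-29)) - 1173 = (((-6 + 66) + 630)/730)*(-4/7 + 58) - 1173 = ((60 + 630)*(1/730))*(402/7) - 1173 = (690*(1/730))*(402/7) - 1173 = (69/73)*(402/7) - 1173 = 27738/511 - 1173 = -571665/511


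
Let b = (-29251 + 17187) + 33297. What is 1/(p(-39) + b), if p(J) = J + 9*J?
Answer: 1/20843 ≈ 4.7978e-5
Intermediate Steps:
p(J) = 10*J
b = 21233 (b = -12064 + 33297 = 21233)
1/(p(-39) + b) = 1/(10*(-39) + 21233) = 1/(-390 + 21233) = 1/20843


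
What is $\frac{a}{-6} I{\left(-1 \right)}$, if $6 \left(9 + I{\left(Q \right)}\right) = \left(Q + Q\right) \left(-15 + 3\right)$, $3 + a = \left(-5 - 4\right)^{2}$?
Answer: $65$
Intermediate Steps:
$a = 78$ ($a = -3 + \left(-5 - 4\right)^{2} = -3 + \left(-9\right)^{2} = -3 + 81 = 78$)
$I{\left(Q \right)} = -9 - 4 Q$ ($I{\left(Q \right)} = -9 + \frac{\left(Q + Q\right) \left(-15 + 3\right)}{6} = -9 + \frac{2 Q \left(-12\right)}{6} = -9 + \frac{\left(-24\right) Q}{6} = -9 - 4 Q$)
$\frac{a}{-6} I{\left(-1 \right)} = \frac{78}{-6} \left(-9 - -4\right) = 78 \left(- \frac{1}{6}\right) \left(-9 + 4\right) = \left(-13\right) \left(-5\right) = 65$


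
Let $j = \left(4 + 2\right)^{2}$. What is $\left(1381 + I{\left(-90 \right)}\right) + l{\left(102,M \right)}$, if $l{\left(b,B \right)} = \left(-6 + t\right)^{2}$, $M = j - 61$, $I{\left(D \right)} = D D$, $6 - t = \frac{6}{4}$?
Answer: $\frac{37933}{4} \approx 9483.3$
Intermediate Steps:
$j = 36$ ($j = 6^{2} = 36$)
$t = \frac{9}{2}$ ($t = 6 - \frac{6}{4} = 6 - 6 \cdot \frac{1}{4} = 6 - \frac{3}{2} = \frac{9}{2} \approx 4.5$)
$I{\left(D \right)} = D^{2}$
$M = -25$ ($M = 36 - 61 = -25$)
$l{\left(b,B \right)} = \frac{9}{4}$ ($l{\left(b,B \right)} = \left(-6 + \frac{9}{2}\right)^{2} = \left(- \frac{3}{2}\right)^{2} = \frac{9}{4}$)
$\left(1381 + I{\left(-90 \right)}\right) + l{\left(102,M \right)} = \left(1381 + \left(-90\right)^{2}\right) + \frac{9}{4} = \left(1381 + 8100\right) + \frac{9}{4} = 9481 + \frac{9}{4} = \frac{37933}{4}$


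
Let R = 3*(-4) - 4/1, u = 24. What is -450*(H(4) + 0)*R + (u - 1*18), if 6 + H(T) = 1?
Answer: -35994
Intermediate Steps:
H(T) = -5 (H(T) = -6 + 1 = -5)
R = -16 (R = -12 - 4*1 = -12 - 4 = -16)
-450*(H(4) + 0)*R + (u - 1*18) = -450*(-5 + 0)*(-16) + (24 - 1*18) = -450*(-5*(-16)) + (24 - 18) = -450*80 + 6 = -50*720 + 6 = -36000 + 6 = -35994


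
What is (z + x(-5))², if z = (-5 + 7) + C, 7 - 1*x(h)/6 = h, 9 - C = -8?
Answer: 8281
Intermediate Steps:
C = 17 (C = 9 - 1*(-8) = 9 + 8 = 17)
x(h) = 42 - 6*h
z = 19 (z = (-5 + 7) + 17 = 2 + 17 = 19)
(z + x(-5))² = (19 + (42 - 6*(-5)))² = (19 + (42 + 30))² = (19 + 72)² = 91² = 8281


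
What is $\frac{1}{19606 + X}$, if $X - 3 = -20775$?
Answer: $- \frac{1}{1166} \approx -0.00085763$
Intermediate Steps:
$X = -20772$ ($X = 3 - 20775 = -20772$)
$\frac{1}{19606 + X} = \frac{1}{19606 - 20772} = \frac{1}{-1166} = - \frac{1}{1166}$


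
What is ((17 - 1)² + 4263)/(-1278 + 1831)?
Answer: 4519/553 ≈ 8.1718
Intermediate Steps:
((17 - 1)² + 4263)/(-1278 + 1831) = (16² + 4263)/553 = (256 + 4263)*(1/553) = 4519*(1/553) = 4519/553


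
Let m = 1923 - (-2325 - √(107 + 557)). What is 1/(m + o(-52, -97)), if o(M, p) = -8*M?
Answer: 583/2719029 - √166/10876116 ≈ 0.00021323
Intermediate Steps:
m = 4248 + 2*√166 (m = 1923 - (-2325 - √664) = 1923 - (-2325 - 2*√166) = 1923 + (2325 + 2*√166) = 4248 + 2*√166 ≈ 4273.8)
1/(m + o(-52, -97)) = 1/((4248 + 2*√166) - 8*(-52)) = 1/((4248 + 2*√166) + 416) = 1/(4664 + 2*√166)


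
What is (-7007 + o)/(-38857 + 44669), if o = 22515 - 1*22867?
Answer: -7359/5812 ≈ -1.2662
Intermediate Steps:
o = -352 (o = 22515 - 22867 = -352)
(-7007 + o)/(-38857 + 44669) = (-7007 - 352)/(-38857 + 44669) = -7359/5812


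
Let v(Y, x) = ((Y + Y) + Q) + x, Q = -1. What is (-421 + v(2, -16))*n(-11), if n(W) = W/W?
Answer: -434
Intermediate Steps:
v(Y, x) = -1 + x + 2*Y (v(Y, x) = ((Y + Y) - 1) + x = (2*Y - 1) + x = (-1 + 2*Y) + x = -1 + x + 2*Y)
n(W) = 1
(-421 + v(2, -16))*n(-11) = (-421 + (-1 - 16 + 2*2))*1 = (-421 + (-1 - 16 + 4))*1 = (-421 - 13)*1 = -434*1 = -434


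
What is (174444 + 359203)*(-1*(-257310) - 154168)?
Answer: 55041418874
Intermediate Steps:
(174444 + 359203)*(-1*(-257310) - 154168) = 533647*(257310 - 154168) = 533647*103142 = 55041418874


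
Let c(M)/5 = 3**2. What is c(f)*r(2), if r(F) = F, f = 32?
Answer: 90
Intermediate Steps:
c(M) = 45 (c(M) = 5*3**2 = 5*9 = 45)
c(f)*r(2) = 45*2 = 90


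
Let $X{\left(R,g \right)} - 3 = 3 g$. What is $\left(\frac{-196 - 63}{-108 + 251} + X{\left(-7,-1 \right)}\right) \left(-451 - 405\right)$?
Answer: $\frac{221704}{143} \approx 1550.4$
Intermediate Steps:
$X{\left(R,g \right)} = 3 + 3 g$
$\left(\frac{-196 - 63}{-108 + 251} + X{\left(-7,-1 \right)}\right) \left(-451 - 405\right) = \left(\frac{-196 - 63}{-108 + 251} + \left(3 + 3 \left(-1\right)\right)\right) \left(-451 - 405\right) = \left(- \frac{259}{143} + \left(3 - 3\right)\right) \left(-856\right) = \left(\left(-259\right) \frac{1}{143} + 0\right) \left(-856\right) = \left(- \frac{259}{143} + 0\right) \left(-856\right) = \left(- \frac{259}{143}\right) \left(-856\right) = \frac{221704}{143}$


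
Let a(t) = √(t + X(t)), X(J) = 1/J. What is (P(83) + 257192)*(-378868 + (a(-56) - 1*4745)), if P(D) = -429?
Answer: -98497624719 + 256763*I*√43918/28 ≈ -9.8498e+10 + 1.9217e+6*I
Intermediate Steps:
a(t) = √(t + 1/t)
(P(83) + 257192)*(-378868 + (a(-56) - 1*4745)) = (-429 + 257192)*(-378868 + (√(-56 + 1/(-56)) - 1*4745)) = 256763*(-378868 + (√(-56 - 1/56) - 4745)) = 256763*(-378868 + (√(-3137/56) - 4745)) = 256763*(-378868 + (I*√43918/28 - 4745)) = 256763*(-378868 + (-4745 + I*√43918/28)) = 256763*(-383613 + I*√43918/28) = -98497624719 + 256763*I*√43918/28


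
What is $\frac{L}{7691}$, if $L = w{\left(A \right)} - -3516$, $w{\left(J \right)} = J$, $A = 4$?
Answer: $\frac{3520}{7691} \approx 0.45768$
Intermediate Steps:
$L = 3520$ ($L = 4 - -3516 = 4 + 3516 = 3520$)
$\frac{L}{7691} = \frac{3520}{7691}$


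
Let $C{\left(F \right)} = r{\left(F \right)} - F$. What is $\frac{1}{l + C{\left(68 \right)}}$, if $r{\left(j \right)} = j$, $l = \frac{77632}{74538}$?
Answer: $\frac{37269}{38816} \approx 0.96014$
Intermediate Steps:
$l = \frac{38816}{37269}$ ($l = 77632 \cdot \frac{1}{74538} = \frac{38816}{37269} \approx 1.0415$)
$C{\left(F \right)} = 0$ ($C{\left(F \right)} = F - F = 0$)
$\frac{1}{l + C{\left(68 \right)}} = \frac{1}{\frac{38816}{37269} + 0} = \frac{1}{\frac{38816}{37269}} = \frac{37269}{38816}$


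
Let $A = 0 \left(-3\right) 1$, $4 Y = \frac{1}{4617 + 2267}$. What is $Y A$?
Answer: $0$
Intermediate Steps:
$Y = \frac{1}{27536}$ ($Y = \frac{1}{4 \left(4617 + 2267\right)} = \frac{1}{4 \cdot 6884} = \frac{1}{4} \cdot \frac{1}{6884} = \frac{1}{27536} \approx 3.6316 \cdot 10^{-5}$)
$A = 0$ ($A = 0 \cdot 1 = 0$)
$Y A = \frac{1}{27536} \cdot 0 = 0$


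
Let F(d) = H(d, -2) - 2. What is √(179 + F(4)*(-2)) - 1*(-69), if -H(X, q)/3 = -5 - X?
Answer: 69 + √129 ≈ 80.358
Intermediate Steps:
H(X, q) = 15 + 3*X (H(X, q) = -3*(-5 - X) = 15 + 3*X)
F(d) = 13 + 3*d (F(d) = (15 + 3*d) - 2 = 13 + 3*d)
√(179 + F(4)*(-2)) - 1*(-69) = √(179 + (13 + 3*4)*(-2)) - 1*(-69) = √(179 + (13 + 12)*(-2)) + 69 = √(179 + 25*(-2)) + 69 = √(179 - 50) + 69 = √129 + 69 = 69 + √129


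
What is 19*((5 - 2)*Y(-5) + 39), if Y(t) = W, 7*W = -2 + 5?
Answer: 5358/7 ≈ 765.43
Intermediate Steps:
W = 3/7 (W = (-2 + 5)/7 = (⅐)*3 = 3/7 ≈ 0.42857)
Y(t) = 3/7
19*((5 - 2)*Y(-5) + 39) = 19*((5 - 2)*(3/7) + 39) = 19*(3*(3/7) + 39) = 19*(9/7 + 39) = 19*(282/7) = 5358/7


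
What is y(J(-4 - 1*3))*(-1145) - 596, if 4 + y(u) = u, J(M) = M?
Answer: 11999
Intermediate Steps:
y(u) = -4 + u
y(J(-4 - 1*3))*(-1145) - 596 = (-4 + (-4 - 1*3))*(-1145) - 596 = (-4 + (-4 - 3))*(-1145) - 596 = (-4 - 7)*(-1145) - 596 = -11*(-1145) - 596 = 12595 - 596 = 11999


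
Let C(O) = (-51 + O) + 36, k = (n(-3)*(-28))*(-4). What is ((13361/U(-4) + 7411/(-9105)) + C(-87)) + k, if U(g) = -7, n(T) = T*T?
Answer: -63959872/63735 ≈ -1003.5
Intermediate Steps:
n(T) = T**2
k = 1008 (k = ((-3)**2*(-28))*(-4) = (9*(-28))*(-4) = -252*(-4) = 1008)
C(O) = -15 + O
((13361/U(-4) + 7411/(-9105)) + C(-87)) + k = ((13361/(-7) + 7411/(-9105)) + (-15 - 87)) + 1008 = ((13361*(-1/7) + 7411*(-1/9105)) - 102) + 1008 = ((-13361/7 - 7411/9105) - 102) + 1008 = (-121703782/63735 - 102) + 1008 = -128204752/63735 + 1008 = -63959872/63735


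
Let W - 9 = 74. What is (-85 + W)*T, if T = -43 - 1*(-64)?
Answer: -42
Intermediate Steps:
W = 83 (W = 9 + 74 = 83)
T = 21 (T = -43 + 64 = 21)
(-85 + W)*T = (-85 + 83)*21 = -2*21 = -42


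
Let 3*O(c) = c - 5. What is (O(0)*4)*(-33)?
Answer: 220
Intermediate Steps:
O(c) = -5/3 + c/3 (O(c) = (c - 5)/3 = (-5 + c)/3 = -5/3 + c/3)
(O(0)*4)*(-33) = ((-5/3 + (⅓)*0)*4)*(-33) = ((-5/3 + 0)*4)*(-33) = -5/3*4*(-33) = -20/3*(-33) = 220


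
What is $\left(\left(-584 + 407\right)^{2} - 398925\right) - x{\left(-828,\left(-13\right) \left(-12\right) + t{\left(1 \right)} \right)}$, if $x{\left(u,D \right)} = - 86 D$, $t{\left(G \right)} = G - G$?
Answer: $-354180$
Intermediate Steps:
$t{\left(G \right)} = 0$
$\left(\left(-584 + 407\right)^{2} - 398925\right) - x{\left(-828,\left(-13\right) \left(-12\right) + t{\left(1 \right)} \right)} = \left(\left(-584 + 407\right)^{2} - 398925\right) - - 86 \left(\left(-13\right) \left(-12\right) + 0\right) = \left(\left(-177\right)^{2} - 398925\right) - - 86 \left(156 + 0\right) = \left(31329 - 398925\right) - \left(-86\right) 156 = -367596 - -13416 = -367596 + 13416 = -354180$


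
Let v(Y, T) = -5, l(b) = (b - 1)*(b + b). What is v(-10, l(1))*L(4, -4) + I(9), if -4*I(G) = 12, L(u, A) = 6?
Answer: -33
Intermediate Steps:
l(b) = 2*b*(-1 + b) (l(b) = (-1 + b)*(2*b) = 2*b*(-1 + b))
I(G) = -3 (I(G) = -¼*12 = -3)
v(-10, l(1))*L(4, -4) + I(9) = -5*6 - 3 = -30 - 3 = -33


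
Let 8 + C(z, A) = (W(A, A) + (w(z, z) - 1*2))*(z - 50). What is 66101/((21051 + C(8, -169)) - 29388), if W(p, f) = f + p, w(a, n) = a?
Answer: 66101/5599 ≈ 11.806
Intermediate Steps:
C(z, A) = -8 + (-50 + z)*(-2 + z + 2*A) (C(z, A) = -8 + ((A + A) + (z - 1*2))*(z - 50) = -8 + (2*A + (z - 2))*(-50 + z) = -8 + (2*A + (-2 + z))*(-50 + z) = -8 + (-2 + z + 2*A)*(-50 + z) = -8 + (-50 + z)*(-2 + z + 2*A))
66101/((21051 + C(8, -169)) - 29388) = 66101/((21051 + (92 + 8**2 - 100*(-169) - 52*8 + 2*(-169)*8)) - 29388) = 66101/((21051 + (92 + 64 + 16900 - 416 - 2704)) - 29388) = 66101/((21051 + 13936) - 29388) = 66101/(34987 - 29388) = 66101/5599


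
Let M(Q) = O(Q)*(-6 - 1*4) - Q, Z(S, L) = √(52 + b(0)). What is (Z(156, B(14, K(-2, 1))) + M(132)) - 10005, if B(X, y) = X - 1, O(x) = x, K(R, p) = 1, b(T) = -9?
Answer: -11457 + √43 ≈ -11450.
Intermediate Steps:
B(X, y) = -1 + X
Z(S, L) = √43 (Z(S, L) = √(52 - 9) = √43)
M(Q) = -11*Q (M(Q) = Q*(-6 - 1*4) - Q = Q*(-6 - 4) - Q = Q*(-10) - Q = -10*Q - Q = -11*Q)
(Z(156, B(14, K(-2, 1))) + M(132)) - 10005 = (√43 - 11*132) - 10005 = (√43 - 1452) - 10005 = (-1452 + √43) - 10005 = -11457 + √43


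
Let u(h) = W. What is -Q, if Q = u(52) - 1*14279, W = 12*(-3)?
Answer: 14315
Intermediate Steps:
W = -36
u(h) = -36
Q = -14315 (Q = -36 - 1*14279 = -36 - 14279 = -14315)
-Q = -1*(-14315) = 14315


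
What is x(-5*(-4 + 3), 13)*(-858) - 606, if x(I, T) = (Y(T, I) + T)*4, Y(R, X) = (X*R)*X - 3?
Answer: -1150326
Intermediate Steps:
Y(R, X) = -3 + R*X² (Y(R, X) = (R*X)*X - 3 = R*X² - 3 = -3 + R*X²)
x(I, T) = -12 + 4*T + 4*T*I² (x(I, T) = ((-3 + T*I²) + T)*4 = (-3 + T + T*I²)*4 = -12 + 4*T + 4*T*I²)
x(-5*(-4 + 3), 13)*(-858) - 606 = (-12 + 4*13 + 4*13*(-5*(-4 + 3))²)*(-858) - 606 = (-12 + 52 + 4*13*(-5*(-1))²)*(-858) - 606 = (-12 + 52 + 4*13*5²)*(-858) - 606 = (-12 + 52 + 4*13*25)*(-858) - 606 = (-12 + 52 + 1300)*(-858) - 606 = 1340*(-858) - 606 = -1149720 - 606 = -1150326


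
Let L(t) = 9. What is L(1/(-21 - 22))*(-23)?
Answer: -207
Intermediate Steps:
L(1/(-21 - 22))*(-23) = 9*(-23) = -207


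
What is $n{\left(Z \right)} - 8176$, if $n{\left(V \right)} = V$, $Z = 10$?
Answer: $-8166$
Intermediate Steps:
$n{\left(Z \right)} - 8176 = 10 - 8176 = -8166$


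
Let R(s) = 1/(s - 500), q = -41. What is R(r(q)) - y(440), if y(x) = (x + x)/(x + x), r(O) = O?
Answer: -542/541 ≈ -1.0018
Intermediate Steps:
R(s) = 1/(-500 + s)
y(x) = 1 (y(x) = (2*x)/((2*x)) = (2*x)*(1/(2*x)) = 1)
R(r(q)) - y(440) = 1/(-500 - 41) - 1*1 = 1/(-541) - 1 = -1/541 - 1 = -542/541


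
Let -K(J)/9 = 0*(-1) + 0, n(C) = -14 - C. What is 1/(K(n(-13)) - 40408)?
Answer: -1/40408 ≈ -2.4748e-5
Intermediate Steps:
K(J) = 0 (K(J) = -9*(0*(-1) + 0) = -9*(0 + 0) = -9*0 = 0)
1/(K(n(-13)) - 40408) = 1/(0 - 40408) = 1/(-40408) = -1/40408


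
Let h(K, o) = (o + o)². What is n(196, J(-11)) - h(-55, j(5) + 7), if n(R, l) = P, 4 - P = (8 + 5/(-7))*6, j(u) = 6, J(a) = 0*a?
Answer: -5010/7 ≈ -715.71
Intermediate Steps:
J(a) = 0
h(K, o) = 4*o² (h(K, o) = (2*o)² = 4*o²)
P = -278/7 (P = 4 - (8 + 5/(-7))*6 = 4 - (8 + 5*(-⅐))*6 = 4 - (8 - 5/7)*6 = 4 - 51*6/7 = 4 - 1*306/7 = 4 - 306/7 = -278/7 ≈ -39.714)
n(R, l) = -278/7
n(196, J(-11)) - h(-55, j(5) + 7) = -278/7 - 4*(6 + 7)² = -278/7 - 4*13² = -278/7 - 4*169 = -278/7 - 1*676 = -278/7 - 676 = -5010/7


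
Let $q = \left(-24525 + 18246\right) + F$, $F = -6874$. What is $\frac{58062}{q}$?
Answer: $- \frac{58062}{13153} \approx -4.4144$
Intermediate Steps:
$q = -13153$ ($q = \left(-24525 + 18246\right) - 6874 = -6279 - 6874 = -13153$)
$\frac{58062}{q} = \frac{58062}{-13153} = 58062 \left(- \frac{1}{13153}\right) = - \frac{58062}{13153}$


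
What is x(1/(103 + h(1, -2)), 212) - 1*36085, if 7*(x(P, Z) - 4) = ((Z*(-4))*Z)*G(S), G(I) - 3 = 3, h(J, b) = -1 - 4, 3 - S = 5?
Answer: -1331223/7 ≈ -1.9017e+5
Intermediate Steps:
S = -2 (S = 3 - 1*5 = 3 - 5 = -2)
h(J, b) = -5
G(I) = 6 (G(I) = 3 + 3 = 6)
x(P, Z) = 4 - 24*Z²/7 (x(P, Z) = 4 + (((Z*(-4))*Z)*6)/7 = 4 + (((-4*Z)*Z)*6)/7 = 4 + (-4*Z²*6)/7 = 4 + (-24*Z²)/7 = 4 - 24*Z²/7)
x(1/(103 + h(1, -2)), 212) - 1*36085 = (4 - 24/7*212²) - 1*36085 = (4 - 24/7*44944) - 36085 = (4 - 1078656/7) - 36085 = -1078628/7 - 36085 = -1331223/7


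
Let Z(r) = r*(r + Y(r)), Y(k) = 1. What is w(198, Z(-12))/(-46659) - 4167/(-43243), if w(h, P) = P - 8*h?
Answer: 85738963/672558379 ≈ 0.12748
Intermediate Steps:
Z(r) = r*(1 + r) (Z(r) = r*(r + 1) = r*(1 + r))
w(h, P) = P - 8*h
w(198, Z(-12))/(-46659) - 4167/(-43243) = (-12*(1 - 12) - 8*198)/(-46659) - 4167/(-43243) = (-12*(-11) - 1584)*(-1/46659) - 4167*(-1/43243) = (132 - 1584)*(-1/46659) + 4167/43243 = -1452*(-1/46659) + 4167/43243 = 484/15553 + 4167/43243 = 85738963/672558379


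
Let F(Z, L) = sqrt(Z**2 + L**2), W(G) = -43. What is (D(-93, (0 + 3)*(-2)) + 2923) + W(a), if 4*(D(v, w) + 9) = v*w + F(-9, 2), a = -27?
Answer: 6021/2 + sqrt(85)/4 ≈ 3012.8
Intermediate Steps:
F(Z, L) = sqrt(L**2 + Z**2)
D(v, w) = -9 + sqrt(85)/4 + v*w/4 (D(v, w) = -9 + (v*w + sqrt(2**2 + (-9)**2))/4 = -9 + (v*w + sqrt(4 + 81))/4 = -9 + (v*w + sqrt(85))/4 = -9 + (sqrt(85) + v*w)/4 = -9 + (sqrt(85)/4 + v*w/4) = -9 + sqrt(85)/4 + v*w/4)
(D(-93, (0 + 3)*(-2)) + 2923) + W(a) = ((-9 + sqrt(85)/4 + (1/4)*(-93)*((0 + 3)*(-2))) + 2923) - 43 = ((-9 + sqrt(85)/4 + (1/4)*(-93)*(3*(-2))) + 2923) - 43 = ((-9 + sqrt(85)/4 + (1/4)*(-93)*(-6)) + 2923) - 43 = ((-9 + sqrt(85)/4 + 279/2) + 2923) - 43 = ((261/2 + sqrt(85)/4) + 2923) - 43 = (6107/2 + sqrt(85)/4) - 43 = 6021/2 + sqrt(85)/4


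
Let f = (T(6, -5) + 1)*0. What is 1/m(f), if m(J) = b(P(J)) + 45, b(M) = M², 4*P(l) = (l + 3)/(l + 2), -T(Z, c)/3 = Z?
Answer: 64/2889 ≈ 0.022153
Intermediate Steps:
T(Z, c) = -3*Z
P(l) = (3 + l)/(4*(2 + l)) (P(l) = ((l + 3)/(l + 2))/4 = ((3 + l)/(2 + l))/4 = (3 + l)/(4*(2 + l)))
f = 0 (f = (-3*6 + 1)*0 = (-18 + 1)*0 = -17*0 = 0)
m(J) = 45 + (3 + J)²/(16*(2 + J)²) (m(J) = ((3 + J)/(4*(2 + J)))² + 45 = (3 + J)²/(16*(2 + J)²) + 45 = 45 + (3 + J)²/(16*(2 + J)²))
1/m(f) = 1/(45 + (3 + 0)²/(16*(2 + 0)²)) = 1/(45 + (1/16)*3²/2²) = 1/(45 + (1/16)*(¼)*9) = 1/(45 + 9/64) = 1/(2889/64) = 64/2889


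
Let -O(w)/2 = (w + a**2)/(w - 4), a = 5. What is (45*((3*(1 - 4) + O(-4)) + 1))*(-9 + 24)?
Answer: -7425/4 ≈ -1856.3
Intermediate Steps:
O(w) = -2*(25 + w)/(-4 + w) (O(w) = -2*(w + 5**2)/(w - 4) = -2*(w + 25)/(-4 + w) = -2*(25 + w)/(-4 + w))
(45*((3*(1 - 4) + O(-4)) + 1))*(-9 + 24) = (45*((3*(1 - 4) + 2*(-25 - 1*(-4))/(-4 - 4)) + 1))*(-9 + 24) = (45*((3*(-3) + 2*(-25 + 4)/(-8)) + 1))*15 = (45*((-9 + 2*(-1/8)*(-21)) + 1))*15 = (45*((-9 + 21/4) + 1))*15 = (45*(-15/4 + 1))*15 = (45*(-11/4))*15 = -495/4*15 = -7425/4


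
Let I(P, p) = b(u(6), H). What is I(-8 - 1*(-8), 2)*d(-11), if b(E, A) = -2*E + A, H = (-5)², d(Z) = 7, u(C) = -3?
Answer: 217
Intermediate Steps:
H = 25
b(E, A) = A - 2*E
I(P, p) = 31 (I(P, p) = 25 - 2*(-3) = 25 + 6 = 31)
I(-8 - 1*(-8), 2)*d(-11) = 31*7 = 217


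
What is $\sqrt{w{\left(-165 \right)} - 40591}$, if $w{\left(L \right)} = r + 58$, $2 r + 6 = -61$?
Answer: $\frac{79 i \sqrt{26}}{2} \approx 201.41 i$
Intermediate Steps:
$r = - \frac{67}{2}$ ($r = -3 + \frac{1}{2} \left(-61\right) = -3 - \frac{61}{2} = - \frac{67}{2} \approx -33.5$)
$w{\left(L \right)} = \frac{49}{2}$ ($w{\left(L \right)} = - \frac{67}{2} + 58 = \frac{49}{2}$)
$\sqrt{w{\left(-165 \right)} - 40591} = \sqrt{\frac{49}{2} - 40591} = \sqrt{- \frac{81133}{2}} = \frac{79 i \sqrt{26}}{2}$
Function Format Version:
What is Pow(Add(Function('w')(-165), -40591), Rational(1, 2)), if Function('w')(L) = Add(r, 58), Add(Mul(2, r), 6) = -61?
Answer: Mul(Rational(79, 2), I, Pow(26, Rational(1, 2))) ≈ Mul(201.41, I)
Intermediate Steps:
r = Rational(-67, 2) (r = Add(-3, Mul(Rational(1, 2), -61)) = Add(-3, Rational(-61, 2)) = Rational(-67, 2) ≈ -33.500)
Function('w')(L) = Rational(49, 2) (Function('w')(L) = Add(Rational(-67, 2), 58) = Rational(49, 2))
Pow(Add(Function('w')(-165), -40591), Rational(1, 2)) = Pow(Add(Rational(49, 2), -40591), Rational(1, 2)) = Pow(Rational(-81133, 2), Rational(1, 2)) = Mul(Rational(79, 2), I, Pow(26, Rational(1, 2)))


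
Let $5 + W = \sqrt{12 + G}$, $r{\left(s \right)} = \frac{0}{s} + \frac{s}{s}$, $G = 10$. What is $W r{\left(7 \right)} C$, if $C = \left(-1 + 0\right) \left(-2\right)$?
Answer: $-10 + 2 \sqrt{22} \approx -0.61917$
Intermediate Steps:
$r{\left(s \right)} = 1$ ($r{\left(s \right)} = 0 + 1 = 1$)
$C = 2$ ($C = \left(-1\right) \left(-2\right) = 2$)
$W = -5 + \sqrt{22}$ ($W = -5 + \sqrt{12 + 10} = -5 + \sqrt{22} \approx -0.30958$)
$W r{\left(7 \right)} C = \left(-5 + \sqrt{22}\right) 1 \cdot 2 = \left(-5 + \sqrt{22}\right) 2 = -10 + 2 \sqrt{22}$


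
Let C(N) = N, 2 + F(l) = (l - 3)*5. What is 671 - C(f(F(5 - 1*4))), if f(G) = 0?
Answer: 671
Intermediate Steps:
F(l) = -17 + 5*l (F(l) = -2 + (l - 3)*5 = -2 + (-3 + l)*5 = -2 + (-15 + 5*l) = -17 + 5*l)
671 - C(f(F(5 - 1*4))) = 671 - 1*0 = 671 + 0 = 671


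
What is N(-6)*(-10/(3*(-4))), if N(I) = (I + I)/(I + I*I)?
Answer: -⅓ ≈ -0.33333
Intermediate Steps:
N(I) = 2*I/(I + I²) (N(I) = (2*I)/(I + I²) = 2*I/(I + I²))
N(-6)*(-10/(3*(-4))) = (2/(1 - 6))*(-10/(3*(-4))) = (2/(-5))*(-10/(-12)) = (2*(-⅕))*(-10*(-1/12)) = -⅖*⅚ = -⅓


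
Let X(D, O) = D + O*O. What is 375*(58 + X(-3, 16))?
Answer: 116625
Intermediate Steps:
X(D, O) = D + O²
375*(58 + X(-3, 16)) = 375*(58 + (-3 + 16²)) = 375*(58 + (-3 + 256)) = 375*(58 + 253) = 375*311 = 116625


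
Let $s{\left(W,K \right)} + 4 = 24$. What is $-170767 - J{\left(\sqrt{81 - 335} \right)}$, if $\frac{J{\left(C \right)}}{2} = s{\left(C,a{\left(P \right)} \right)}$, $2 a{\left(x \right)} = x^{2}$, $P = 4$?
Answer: $-170807$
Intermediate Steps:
$a{\left(x \right)} = \frac{x^{2}}{2}$
$s{\left(W,K \right)} = 20$ ($s{\left(W,K \right)} = -4 + 24 = 20$)
$J{\left(C \right)} = 40$ ($J{\left(C \right)} = 2 \cdot 20 = 40$)
$-170767 - J{\left(\sqrt{81 - 335} \right)} = -170767 - 40 = -170807$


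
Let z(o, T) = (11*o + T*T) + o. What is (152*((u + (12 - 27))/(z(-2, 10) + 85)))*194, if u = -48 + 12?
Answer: -1503888/161 ≈ -9340.9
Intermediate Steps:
z(o, T) = T² + 12*o (z(o, T) = (11*o + T²) + o = (T² + 11*o) + o = T² + 12*o)
u = -36
(152*((u + (12 - 27))/(z(-2, 10) + 85)))*194 = (152*((-36 + (12 - 27))/((10² + 12*(-2)) + 85)))*194 = (152*((-36 - 15)/((100 - 24) + 85)))*194 = (152*(-51/(76 + 85)))*194 = (152*(-51/161))*194 = -7752/161*194 = -1503888/161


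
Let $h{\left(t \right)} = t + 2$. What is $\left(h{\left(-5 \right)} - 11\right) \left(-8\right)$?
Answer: $112$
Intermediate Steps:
$h{\left(t \right)} = 2 + t$
$\left(h{\left(-5 \right)} - 11\right) \left(-8\right) = \left(\left(2 - 5\right) - 11\right) \left(-8\right) = \left(-3 - 11\right) \left(-8\right) = \left(-14\right) \left(-8\right) = 112$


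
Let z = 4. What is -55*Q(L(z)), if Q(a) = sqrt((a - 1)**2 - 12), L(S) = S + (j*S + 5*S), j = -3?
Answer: -55*sqrt(109) ≈ -574.22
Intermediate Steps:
L(S) = 3*S (L(S) = S + (-3*S + 5*S) = S + 2*S = 3*S)
Q(a) = sqrt(-12 + (-1 + a)**2) (Q(a) = sqrt((-1 + a)**2 - 12) = sqrt(-12 + (-1 + a)**2))
-55*Q(L(z)) = -55*sqrt(-12 + (-1 + 3*4)**2) = -55*sqrt(-12 + (-1 + 12)**2) = -55*sqrt(-12 + 11**2) = -55*sqrt(-12 + 121) = -55*sqrt(109)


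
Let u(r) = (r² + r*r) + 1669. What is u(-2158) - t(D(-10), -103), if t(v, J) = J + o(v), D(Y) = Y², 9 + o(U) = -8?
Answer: 9315717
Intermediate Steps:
u(r) = 1669 + 2*r² (u(r) = (r² + r²) + 1669 = 2*r² + 1669 = 1669 + 2*r²)
o(U) = -17 (o(U) = -9 - 8 = -17)
t(v, J) = -17 + J (t(v, J) = J - 17 = -17 + J)
u(-2158) - t(D(-10), -103) = (1669 + 2*(-2158)²) - (-17 - 103) = (1669 + 2*4656964) - 1*(-120) = (1669 + 9313928) + 120 = 9315597 + 120 = 9315717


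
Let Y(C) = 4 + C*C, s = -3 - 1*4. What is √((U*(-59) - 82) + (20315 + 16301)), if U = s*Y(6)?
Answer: √53054 ≈ 230.33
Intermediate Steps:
s = -7 (s = -3 - 4 = -7)
Y(C) = 4 + C²
U = -280 (U = -7*(4 + 6²) = -7*(4 + 36) = -7*40 = -280)
√((U*(-59) - 82) + (20315 + 16301)) = √((-280*(-59) - 82) + (20315 + 16301)) = √((16520 - 82) + 36616) = √(16438 + 36616) = √53054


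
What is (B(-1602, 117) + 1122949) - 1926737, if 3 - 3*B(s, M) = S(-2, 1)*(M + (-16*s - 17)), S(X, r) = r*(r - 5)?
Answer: -2308433/3 ≈ -7.6948e+5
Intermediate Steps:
S(X, r) = r*(-5 + r)
B(s, M) = -65/3 - 64*s/3 + 4*M/3 (B(s, M) = 1 - 1*(-5 + 1)*(M + (-16*s - 17))/3 = 1 - 1*(-4)*(M + (-17 - 16*s))/3 = 1 - (-4)*(-17 + M - 16*s)/3 = 1 - (68 - 4*M + 64*s)/3 = 1 + (-68/3 - 64*s/3 + 4*M/3) = -65/3 - 64*s/3 + 4*M/3)
(B(-1602, 117) + 1122949) - 1926737 = ((-65/3 - 64/3*(-1602) + (4/3)*117) + 1122949) - 1926737 = ((-65/3 + 34176 + 156) + 1122949) - 1926737 = (102931/3 + 1122949) - 1926737 = 3471778/3 - 1926737 = -2308433/3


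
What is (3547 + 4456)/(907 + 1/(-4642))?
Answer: 37149926/4210293 ≈ 8.8236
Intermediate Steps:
(3547 + 4456)/(907 + 1/(-4642)) = 8003/(907 - 1/4642) = 8003/(4210293/4642) = 8003*(4642/4210293) = 37149926/4210293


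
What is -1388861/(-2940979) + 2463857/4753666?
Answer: 13848333010429/13980431879014 ≈ 0.99055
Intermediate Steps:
-1388861/(-2940979) + 2463857/4753666 = -1388861*(-1/2940979) + 2463857*(1/4753666) = 1388861/2940979 + 2463857/4753666 = 13848333010429/13980431879014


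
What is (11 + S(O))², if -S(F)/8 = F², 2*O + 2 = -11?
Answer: 106929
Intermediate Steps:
O = -13/2 (O = -1 + (½)*(-11) = -1 - 11/2 = -13/2 ≈ -6.5000)
S(F) = -8*F²
(11 + S(O))² = (11 - 8*(-13/2)²)² = (11 - 8*169/4)² = (11 - 338)² = (-327)² = 106929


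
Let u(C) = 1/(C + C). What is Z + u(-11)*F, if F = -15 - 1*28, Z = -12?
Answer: -221/22 ≈ -10.045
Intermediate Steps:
u(C) = 1/(2*C)
F = -43 (F = -15 - 28 = -43)
Z + u(-11)*F = -12 + ((1/2)/(-11))*(-43) = -12 + ((1/2)*(-1/11))*(-43) = -12 - 1/22*(-43) = -12 + 43/22 = -221/22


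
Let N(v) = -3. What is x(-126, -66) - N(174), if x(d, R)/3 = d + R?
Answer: -573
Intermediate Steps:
x(d, R) = 3*R + 3*d (x(d, R) = 3*(d + R) = 3*(R + d) = 3*R + 3*d)
x(-126, -66) - N(174) = (3*(-66) + 3*(-126)) - 1*(-3) = (-198 - 378) + 3 = -576 + 3 = -573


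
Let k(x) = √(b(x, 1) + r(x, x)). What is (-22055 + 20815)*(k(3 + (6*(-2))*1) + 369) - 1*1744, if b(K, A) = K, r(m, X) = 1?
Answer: -459304 - 2480*I*√2 ≈ -4.593e+5 - 3507.3*I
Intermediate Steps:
k(x) = √(1 + x) (k(x) = √(x + 1) = √(1 + x))
(-22055 + 20815)*(k(3 + (6*(-2))*1) + 369) - 1*1744 = (-22055 + 20815)*(√(1 + (3 + (6*(-2))*1)) + 369) - 1*1744 = -1240*(√(1 + (3 - 12*1)) + 369) - 1744 = -1240*(√(1 + (3 - 12)) + 369) - 1744 = -1240*(√(1 - 9) + 369) - 1744 = -1240*(√(-8) + 369) - 1744 = -1240*(2*I*√2 + 369) - 1744 = -1240*(369 + 2*I*√2) - 1744 = (-457560 - 2480*I*√2) - 1744 = -459304 - 2480*I*√2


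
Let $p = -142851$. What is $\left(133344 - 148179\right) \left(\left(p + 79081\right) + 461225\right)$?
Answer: $-5896244925$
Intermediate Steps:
$\left(133344 - 148179\right) \left(\left(p + 79081\right) + 461225\right) = \left(133344 - 148179\right) \left(\left(-142851 + 79081\right) + 461225\right) = - 14835 \left(-63770 + 461225\right) = \left(-14835\right) 397455 = -5896244925$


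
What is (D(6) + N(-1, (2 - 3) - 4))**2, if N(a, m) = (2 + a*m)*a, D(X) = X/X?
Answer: 36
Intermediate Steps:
D(X) = 1
N(a, m) = a*(2 + a*m)
(D(6) + N(-1, (2 - 3) - 4))**2 = (1 - (2 - ((2 - 3) - 4)))**2 = (1 - (2 - (-1 - 4)))**2 = (1 - (2 - 1*(-5)))**2 = (1 - (2 + 5))**2 = (1 - 1*7)**2 = (1 - 7)**2 = (-6)**2 = 36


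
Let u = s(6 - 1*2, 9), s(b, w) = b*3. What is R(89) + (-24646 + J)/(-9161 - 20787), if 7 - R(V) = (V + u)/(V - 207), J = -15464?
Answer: 4061847/441733 ≈ 9.1953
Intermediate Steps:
s(b, w) = 3*b
u = 12 (u = 3*(6 - 1*2) = 3*(6 - 2) = 3*4 = 12)
R(V) = 7 - (12 + V)/(-207 + V) (R(V) = 7 - (V + 12)/(V - 207) = 7 - (12 + V)/(-207 + V))
R(89) + (-24646 + J)/(-9161 - 20787) = 3*(-487 + 2*89)/(-207 + 89) + (-24646 - 15464)/(-9161 - 20787) = 3*(-487 + 178)/(-118) - 40110/(-29948) = 3*(-1/118)*(-309) - 40110*(-1/29948) = 927/118 + 20055/14974 = 4061847/441733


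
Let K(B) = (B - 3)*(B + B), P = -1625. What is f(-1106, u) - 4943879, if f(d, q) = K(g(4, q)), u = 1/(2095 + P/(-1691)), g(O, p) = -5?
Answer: -4943799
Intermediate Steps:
u = 1691/3544270 (u = 1/(2095 - 1625/(-1691)) = 1/(2095 - 1625*(-1/1691)) = 1/(2095 + 1625/1691) = 1/(3544270/1691) = 1691/3544270 ≈ 0.00047711)
K(B) = 2*B*(-3 + B) (K(B) = (-3 + B)*(2*B) = 2*B*(-3 + B))
f(d, q) = 80 (f(d, q) = 2*(-5)*(-3 - 5) = 2*(-5)*(-8) = 80)
f(-1106, u) - 4943879 = 80 - 4943879 = -4943799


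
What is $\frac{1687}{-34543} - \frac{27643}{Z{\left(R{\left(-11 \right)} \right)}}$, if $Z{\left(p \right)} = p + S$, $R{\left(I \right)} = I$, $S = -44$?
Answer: $\frac{86798124}{172715} \approx 502.55$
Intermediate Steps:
$Z{\left(p \right)} = -44 + p$ ($Z{\left(p \right)} = p - 44 = -44 + p$)
$\frac{1687}{-34543} - \frac{27643}{Z{\left(R{\left(-11 \right)} \right)}} = \frac{1687}{-34543} - \frac{27643}{-44 - 11} = 1687 \left(- \frac{1}{34543}\right) - \frac{27643}{-55} = - \frac{1687}{34543} - - \frac{2513}{5} = - \frac{1687}{34543} + \frac{2513}{5} = \frac{86798124}{172715}$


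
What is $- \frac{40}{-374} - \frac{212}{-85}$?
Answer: $\frac{2432}{935} \approx 2.6011$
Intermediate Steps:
$- \frac{40}{-374} - \frac{212}{-85} = \left(-40\right) \left(- \frac{1}{374}\right) - - \frac{212}{85} = \frac{20}{187} + \frac{212}{85} = \frac{2432}{935}$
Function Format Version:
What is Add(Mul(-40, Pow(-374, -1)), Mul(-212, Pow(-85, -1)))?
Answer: Rational(2432, 935) ≈ 2.6011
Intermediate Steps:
Add(Mul(-40, Pow(-374, -1)), Mul(-212, Pow(-85, -1))) = Add(Mul(-40, Rational(-1, 374)), Mul(-212, Rational(-1, 85))) = Add(Rational(20, 187), Rational(212, 85)) = Rational(2432, 935)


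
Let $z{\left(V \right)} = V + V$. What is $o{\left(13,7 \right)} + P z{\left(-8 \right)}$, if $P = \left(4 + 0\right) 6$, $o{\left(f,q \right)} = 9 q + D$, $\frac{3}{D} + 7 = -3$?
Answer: $- \frac{3213}{10} \approx -321.3$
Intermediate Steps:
$D = - \frac{3}{10}$ ($D = \frac{3}{-7 - 3} = \frac{3}{-10} = 3 \left(- \frac{1}{10}\right) = - \frac{3}{10} \approx -0.3$)
$z{\left(V \right)} = 2 V$
$o{\left(f,q \right)} = - \frac{3}{10} + 9 q$ ($o{\left(f,q \right)} = 9 q - \frac{3}{10} = - \frac{3}{10} + 9 q$)
$P = 24$ ($P = 4 \cdot 6 = 24$)
$o{\left(13,7 \right)} + P z{\left(-8 \right)} = \left(- \frac{3}{10} + 9 \cdot 7\right) + 24 \cdot 2 \left(-8\right) = \left(- \frac{3}{10} + 63\right) + 24 \left(-16\right) = \frac{627}{10} - 384 = - \frac{3213}{10}$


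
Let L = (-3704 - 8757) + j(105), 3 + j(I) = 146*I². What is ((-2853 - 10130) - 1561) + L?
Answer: 1582642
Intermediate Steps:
j(I) = -3 + 146*I²
L = 1597186 (L = (-3704 - 8757) + (-3 + 146*105²) = -12461 + (-3 + 146*11025) = -12461 + (-3 + 1609650) = -12461 + 1609647 = 1597186)
((-2853 - 10130) - 1561) + L = ((-2853 - 10130) - 1561) + 1597186 = (-12983 - 1561) + 1597186 = -14544 + 1597186 = 1582642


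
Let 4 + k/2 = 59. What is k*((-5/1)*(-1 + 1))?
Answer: 0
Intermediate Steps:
k = 110 (k = -8 + 2*59 = -8 + 118 = 110)
k*((-5/1)*(-1 + 1)) = 110*((-5/1)*(-1 + 1)) = 110*(-5*1*0) = 110*(-5*0) = 110*0 = 0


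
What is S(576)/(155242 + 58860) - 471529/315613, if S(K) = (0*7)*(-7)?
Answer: -471529/315613 ≈ -1.4940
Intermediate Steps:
S(K) = 0 (S(K) = 0*(-7) = 0)
S(576)/(155242 + 58860) - 471529/315613 = 0/(155242 + 58860) - 471529/315613 = 0/214102 - 471529*1/315613 = 0*(1/214102) - 471529/315613 = 0 - 471529/315613 = -471529/315613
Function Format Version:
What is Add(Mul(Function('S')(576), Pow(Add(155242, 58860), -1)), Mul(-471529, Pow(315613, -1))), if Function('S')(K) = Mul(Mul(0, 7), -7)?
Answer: Rational(-471529, 315613) ≈ -1.4940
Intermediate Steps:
Function('S')(K) = 0 (Function('S')(K) = Mul(0, -7) = 0)
Add(Mul(Function('S')(576), Pow(Add(155242, 58860), -1)), Mul(-471529, Pow(315613, -1))) = Add(Mul(0, Pow(Add(155242, 58860), -1)), Mul(-471529, Pow(315613, -1))) = Add(Mul(0, Pow(214102, -1)), Mul(-471529, Rational(1, 315613))) = Add(Mul(0, Rational(1, 214102)), Rational(-471529, 315613)) = Add(0, Rational(-471529, 315613)) = Rational(-471529, 315613)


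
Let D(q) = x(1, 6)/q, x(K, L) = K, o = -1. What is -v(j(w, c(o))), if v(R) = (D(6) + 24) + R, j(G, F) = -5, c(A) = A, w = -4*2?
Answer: -115/6 ≈ -19.167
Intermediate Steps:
w = -8
D(q) = 1/q
v(R) = 145/6 + R (v(R) = (1/6 + 24) + R = (⅙ + 24) + R = 145/6 + R)
-v(j(w, c(o))) = -(145/6 - 5) = -1*115/6 = -115/6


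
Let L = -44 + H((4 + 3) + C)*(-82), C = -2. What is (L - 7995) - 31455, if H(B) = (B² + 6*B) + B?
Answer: -44414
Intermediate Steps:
H(B) = B² + 7*B
L = -4964 (L = -44 + (((4 + 3) - 2)*(7 + ((4 + 3) - 2)))*(-82) = -44 + ((7 - 2)*(7 + (7 - 2)))*(-82) = -44 + (5*(7 + 5))*(-82) = -44 + (5*12)*(-82) = -44 + 60*(-82) = -44 - 4920 = -4964)
(L - 7995) - 31455 = (-4964 - 7995) - 31455 = -12959 - 31455 = -44414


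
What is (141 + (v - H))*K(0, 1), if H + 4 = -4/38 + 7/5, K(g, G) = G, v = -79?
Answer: 6147/95 ≈ 64.705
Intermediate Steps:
H = -257/95 (H = -4 + (-4/38 + 7/5) = -4 + (-4*1/38 + 7*(⅕)) = -4 + (-2/19 + 7/5) = -4 + 123/95 = -257/95 ≈ -2.7053)
(141 + (v - H))*K(0, 1) = (141 + (-79 - 1*(-257/95)))*1 = (141 + (-79 + 257/95))*1 = (141 - 7248/95)*1 = (6147/95)*1 = 6147/95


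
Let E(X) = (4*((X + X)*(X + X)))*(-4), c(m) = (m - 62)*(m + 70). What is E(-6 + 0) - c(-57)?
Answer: -757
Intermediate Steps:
c(m) = (-62 + m)*(70 + m)
E(X) = -64*X**2 (E(X) = (4*((2*X)*(2*X)))*(-4) = (4*(4*X**2))*(-4) = (16*X**2)*(-4) = -64*X**2)
E(-6 + 0) - c(-57) = -64*(-6 + 0)**2 - (-4340 + (-57)**2 + 8*(-57)) = -64*(-6)**2 - (-4340 + 3249 - 456) = -64*36 - 1*(-1547) = -2304 + 1547 = -757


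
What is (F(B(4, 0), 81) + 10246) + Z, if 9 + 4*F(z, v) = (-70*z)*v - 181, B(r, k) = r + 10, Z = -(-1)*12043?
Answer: 4793/2 ≈ 2396.5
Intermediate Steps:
Z = 12043 (Z = -1*(-12043) = 12043)
B(r, k) = 10 + r
F(z, v) = -95/2 - 35*v*z/2 (F(z, v) = -9/4 + ((-70*z)*v - 181)/4 = -9/4 + (-70*v*z - 181)/4 = -9/4 + (-181 - 70*v*z)/4 = -9/4 + (-181/4 - 35*v*z/2) = -95/2 - 35*v*z/2)
(F(B(4, 0), 81) + 10246) + Z = ((-95/2 - 35/2*81*(10 + 4)) + 10246) + 12043 = ((-95/2 - 35/2*81*14) + 10246) + 12043 = ((-95/2 - 19845) + 10246) + 12043 = (-39785/2 + 10246) + 12043 = -19293/2 + 12043 = 4793/2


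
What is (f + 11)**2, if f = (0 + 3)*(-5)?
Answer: 16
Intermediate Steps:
f = -15 (f = 3*(-5) = -15)
(f + 11)**2 = (-15 + 11)**2 = (-4)**2 = 16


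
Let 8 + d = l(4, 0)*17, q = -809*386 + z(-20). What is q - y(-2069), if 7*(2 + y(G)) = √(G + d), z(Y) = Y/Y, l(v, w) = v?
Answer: -312271 - I*√41 ≈ -3.1227e+5 - 6.4031*I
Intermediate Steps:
z(Y) = 1
q = -312273 (q = -809*386 + 1 = -312274 + 1 = -312273)
d = 60 (d = -8 + 4*17 = -8 + 68 = 60)
y(G) = -2 + √(60 + G)/7 (y(G) = -2 + √(G + 60)/7 = -2 + √(60 + G)/7)
q - y(-2069) = -312273 - (-2 + √(60 - 2069)/7) = -312273 - (-2 + √(-2009)/7) = -312273 - (-2 + (7*I*√41)/7) = -312273 - (-2 + I*√41) = -312273 + (2 - I*√41) = -312271 - I*√41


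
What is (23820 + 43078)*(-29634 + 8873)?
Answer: -1388869378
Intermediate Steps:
(23820 + 43078)*(-29634 + 8873) = 66898*(-20761) = -1388869378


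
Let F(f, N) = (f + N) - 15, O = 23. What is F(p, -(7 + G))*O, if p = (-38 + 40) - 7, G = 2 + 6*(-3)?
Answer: -253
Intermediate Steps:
G = -16 (G = 2 - 18 = -16)
p = -5 (p = 2 - 7 = -5)
F(f, N) = -15 + N + f (F(f, N) = (N + f) - 15 = -15 + N + f)
F(p, -(7 + G))*O = (-15 - (7 - 16) - 5)*23 = (-15 - 1*(-9) - 5)*23 = (-15 + 9 - 5)*23 = -11*23 = -253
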